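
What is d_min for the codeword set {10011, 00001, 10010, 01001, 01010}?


Comparing all pairs, minimum distance: 1
Can detect 0 errors, correct 0 errors

1


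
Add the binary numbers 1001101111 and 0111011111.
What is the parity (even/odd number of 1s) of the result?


1001101111 = 623
0111011111 = 479
Sum = 1102 = 10001001110
1s count = 5

odd parity (5 ones in 10001001110)


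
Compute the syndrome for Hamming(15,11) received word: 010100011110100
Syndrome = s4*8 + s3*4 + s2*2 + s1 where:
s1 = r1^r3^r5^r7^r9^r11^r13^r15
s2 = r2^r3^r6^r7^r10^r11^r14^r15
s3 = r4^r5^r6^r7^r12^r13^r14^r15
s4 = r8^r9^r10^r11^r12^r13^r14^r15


s1=1, s2=1, s3=0, s4=1

Syndrome = 11 (error at position 11)


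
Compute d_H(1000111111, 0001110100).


XOR: 1001001011
Count of 1s: 5

5


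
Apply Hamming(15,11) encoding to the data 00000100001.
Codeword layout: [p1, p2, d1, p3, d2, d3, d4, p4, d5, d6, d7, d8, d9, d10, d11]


Parity bits: p1=1, p2=0, p3=1, p4=0

100100000100001


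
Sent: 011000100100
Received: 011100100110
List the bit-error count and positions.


XOR: 000100000010

2 error(s) at position(s): 3, 10


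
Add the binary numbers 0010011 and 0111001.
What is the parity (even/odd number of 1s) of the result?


0010011 = 19
0111001 = 57
Sum = 76 = 1001100
1s count = 3

odd parity (3 ones in 1001100)


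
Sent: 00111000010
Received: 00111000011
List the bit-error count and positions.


XOR: 00000000001

1 error(s) at position(s): 10


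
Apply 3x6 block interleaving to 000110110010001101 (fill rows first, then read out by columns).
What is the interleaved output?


Matrix:
  000110
  110010
  001101
Read columns: 010010001101110001

010010001101110001


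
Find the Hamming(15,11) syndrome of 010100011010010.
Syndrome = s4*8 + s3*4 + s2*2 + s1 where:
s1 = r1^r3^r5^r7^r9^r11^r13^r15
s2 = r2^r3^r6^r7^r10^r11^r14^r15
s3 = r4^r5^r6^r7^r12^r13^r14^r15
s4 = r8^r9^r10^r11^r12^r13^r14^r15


s1=0, s2=1, s3=0, s4=0

Syndrome = 2 (error at position 2)


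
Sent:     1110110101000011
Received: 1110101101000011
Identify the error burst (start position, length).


XOR: 0000011000000000

Burst at position 5, length 2


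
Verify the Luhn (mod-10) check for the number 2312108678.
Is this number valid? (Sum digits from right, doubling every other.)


Luhn sum = 39
39 mod 10 = 9

Invalid (Luhn sum mod 10 = 9)


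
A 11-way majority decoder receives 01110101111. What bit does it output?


Ones: 8 out of 11
Threshold: 6

1 (8/11 voted 1)


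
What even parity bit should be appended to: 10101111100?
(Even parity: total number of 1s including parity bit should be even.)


Number of 1s in data: 7
Parity bit: 1

1


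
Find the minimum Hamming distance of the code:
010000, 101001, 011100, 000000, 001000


Comparing all pairs, minimum distance: 1
Can detect 0 errors, correct 0 errors

1


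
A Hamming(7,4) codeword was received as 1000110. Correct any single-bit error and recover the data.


Syndrome = 2: error at position 2

Data: 0110 (corrected bit 2)


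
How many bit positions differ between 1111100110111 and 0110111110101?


XOR: 1001011000010
Count of 1s: 5

5


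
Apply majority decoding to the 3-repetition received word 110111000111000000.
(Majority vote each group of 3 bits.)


Groups: 110, 111, 000, 111, 000, 000
Majority votes: 110100

110100


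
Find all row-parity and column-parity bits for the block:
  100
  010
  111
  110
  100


Row parities: 11101
Column parities: 011

Row P: 11101, Col P: 011, Corner: 0


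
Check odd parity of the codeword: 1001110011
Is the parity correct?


Number of 1s: 6

No, parity error (6 ones)


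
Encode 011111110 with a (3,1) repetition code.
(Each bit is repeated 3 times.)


Each bit -> 3 copies

000111111111111111111111000


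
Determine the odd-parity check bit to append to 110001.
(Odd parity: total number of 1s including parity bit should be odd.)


Number of 1s in data: 3
Parity bit: 0

0


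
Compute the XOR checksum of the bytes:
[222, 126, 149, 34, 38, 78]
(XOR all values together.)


XOR chain: 222 ^ 126 ^ 149 ^ 34 ^ 38 ^ 78 = 127

127


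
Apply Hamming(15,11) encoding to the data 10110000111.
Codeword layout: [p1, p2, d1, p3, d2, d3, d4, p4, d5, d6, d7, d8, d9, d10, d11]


Parity bits: p1=0, p2=1, p3=1, p4=1

011101110000111


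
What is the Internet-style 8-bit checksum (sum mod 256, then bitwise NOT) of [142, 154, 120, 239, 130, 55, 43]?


Sum = 883 mod 256 = 115
Complement = 140

140


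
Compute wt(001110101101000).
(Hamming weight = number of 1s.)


Counting 1s in 001110101101000

7


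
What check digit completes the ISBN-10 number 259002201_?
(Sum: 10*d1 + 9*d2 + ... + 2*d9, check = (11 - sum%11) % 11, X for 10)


Weighted sum: 157
157 mod 11 = 3

Check digit: 8


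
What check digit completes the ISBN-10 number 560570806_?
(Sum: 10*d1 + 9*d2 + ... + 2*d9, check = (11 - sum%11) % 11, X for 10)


Weighted sum: 225
225 mod 11 = 5

Check digit: 6


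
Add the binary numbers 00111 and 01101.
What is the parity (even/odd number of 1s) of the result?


00111 = 7
01101 = 13
Sum = 20 = 10100
1s count = 2

even parity (2 ones in 10100)


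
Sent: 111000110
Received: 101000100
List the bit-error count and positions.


XOR: 010000010

2 error(s) at position(s): 1, 7


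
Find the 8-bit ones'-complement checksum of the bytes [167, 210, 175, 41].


Sum = 593 mod 256 = 81
Complement = 174

174


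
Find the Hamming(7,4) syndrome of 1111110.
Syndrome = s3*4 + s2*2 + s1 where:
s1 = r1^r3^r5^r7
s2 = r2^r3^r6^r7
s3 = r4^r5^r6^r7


s1=1, s2=1, s3=1

Syndrome = 7 (error at position 7)


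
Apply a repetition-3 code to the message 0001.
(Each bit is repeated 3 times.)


Each bit -> 3 copies

000000000111


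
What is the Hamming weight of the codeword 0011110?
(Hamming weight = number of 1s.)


Counting 1s in 0011110

4


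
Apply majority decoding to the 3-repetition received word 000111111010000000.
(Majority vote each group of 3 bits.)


Groups: 000, 111, 111, 010, 000, 000
Majority votes: 011000

011000


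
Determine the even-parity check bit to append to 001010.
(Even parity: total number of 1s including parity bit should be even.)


Number of 1s in data: 2
Parity bit: 0

0


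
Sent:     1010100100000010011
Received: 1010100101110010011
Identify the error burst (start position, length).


XOR: 0000000001110000000

Burst at position 9, length 3


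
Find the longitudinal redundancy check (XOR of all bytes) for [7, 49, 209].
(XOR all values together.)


XOR chain: 7 ^ 49 ^ 209 = 231

231


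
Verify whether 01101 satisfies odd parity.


Number of 1s: 3

Yes, parity is correct (3 ones)


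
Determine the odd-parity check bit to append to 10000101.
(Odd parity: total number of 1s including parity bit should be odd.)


Number of 1s in data: 3
Parity bit: 0

0


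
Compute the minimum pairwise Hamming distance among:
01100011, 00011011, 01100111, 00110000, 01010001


Comparing all pairs, minimum distance: 1
Can detect 0 errors, correct 0 errors

1


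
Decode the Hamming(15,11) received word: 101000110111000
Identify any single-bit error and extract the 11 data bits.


Syndrome = 0: no error detected

Data: 10010111000 (no errors)


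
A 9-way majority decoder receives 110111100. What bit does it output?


Ones: 6 out of 9
Threshold: 5

1 (6/9 voted 1)


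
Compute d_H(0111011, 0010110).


XOR: 0101101
Count of 1s: 4

4


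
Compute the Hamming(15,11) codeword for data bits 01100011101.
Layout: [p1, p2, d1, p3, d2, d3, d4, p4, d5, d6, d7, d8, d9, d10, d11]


Parity bits: p1=0, p2=1, p3=1, p4=0

010111000011101


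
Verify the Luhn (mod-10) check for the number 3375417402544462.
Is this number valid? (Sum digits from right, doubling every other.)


Luhn sum = 61
61 mod 10 = 1

Invalid (Luhn sum mod 10 = 1)


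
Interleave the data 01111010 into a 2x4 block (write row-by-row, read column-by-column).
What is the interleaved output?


Matrix:
  0111
  1010
Read columns: 01101110

01101110


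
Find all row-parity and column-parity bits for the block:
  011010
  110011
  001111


Row parities: 100
Column parities: 100110

Row P: 100, Col P: 100110, Corner: 1


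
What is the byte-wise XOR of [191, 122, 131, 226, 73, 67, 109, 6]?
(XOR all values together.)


XOR chain: 191 ^ 122 ^ 131 ^ 226 ^ 73 ^ 67 ^ 109 ^ 6 = 197

197


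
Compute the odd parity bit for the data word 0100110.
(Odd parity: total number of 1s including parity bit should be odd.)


Number of 1s in data: 3
Parity bit: 0

0


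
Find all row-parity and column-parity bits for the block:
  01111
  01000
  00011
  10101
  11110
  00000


Row parities: 010100
Column parities: 01111

Row P: 010100, Col P: 01111, Corner: 0


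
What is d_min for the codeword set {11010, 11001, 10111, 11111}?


Comparing all pairs, minimum distance: 1
Can detect 0 errors, correct 0 errors

1


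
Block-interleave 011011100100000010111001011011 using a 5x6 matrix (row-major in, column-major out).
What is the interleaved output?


Matrix:
  011011
  100100
  000010
  111001
  011011
Read columns: 010101001110011010001010110011

010101001110011010001010110011


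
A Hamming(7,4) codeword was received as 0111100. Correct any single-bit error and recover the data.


Syndrome = 0: no error detected

Data: 1100 (no errors)


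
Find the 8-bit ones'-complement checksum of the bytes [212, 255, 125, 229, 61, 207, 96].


Sum = 1185 mod 256 = 161
Complement = 94

94


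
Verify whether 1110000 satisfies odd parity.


Number of 1s: 3

Yes, parity is correct (3 ones)


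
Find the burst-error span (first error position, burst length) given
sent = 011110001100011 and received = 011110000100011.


XOR: 000000001000000

Burst at position 8, length 1


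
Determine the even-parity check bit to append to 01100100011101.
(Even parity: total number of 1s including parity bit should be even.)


Number of 1s in data: 7
Parity bit: 1

1


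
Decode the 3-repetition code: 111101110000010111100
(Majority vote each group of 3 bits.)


Groups: 111, 101, 110, 000, 010, 111, 100
Majority votes: 1110010

1110010


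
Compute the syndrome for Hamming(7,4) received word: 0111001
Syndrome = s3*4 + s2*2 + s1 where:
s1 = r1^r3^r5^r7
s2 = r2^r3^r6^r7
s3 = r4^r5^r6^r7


s1=0, s2=1, s3=0

Syndrome = 2 (error at position 2)


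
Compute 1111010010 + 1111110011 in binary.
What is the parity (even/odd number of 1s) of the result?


1111010010 = 978
1111110011 = 1011
Sum = 1989 = 11111000101
1s count = 7

odd parity (7 ones in 11111000101)


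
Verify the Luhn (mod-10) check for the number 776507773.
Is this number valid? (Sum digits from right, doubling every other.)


Luhn sum = 39
39 mod 10 = 9

Invalid (Luhn sum mod 10 = 9)


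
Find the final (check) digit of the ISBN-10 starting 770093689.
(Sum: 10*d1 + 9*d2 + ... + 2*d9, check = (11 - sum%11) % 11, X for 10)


Weighted sum: 268
268 mod 11 = 4

Check digit: 7


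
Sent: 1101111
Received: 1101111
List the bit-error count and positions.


XOR: 0000000

0 errors (received matches sent)


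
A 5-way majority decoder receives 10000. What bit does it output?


Ones: 1 out of 5
Threshold: 3

0 (1/5 voted 1)


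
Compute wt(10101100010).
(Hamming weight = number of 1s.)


Counting 1s in 10101100010

5


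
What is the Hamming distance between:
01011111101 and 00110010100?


XOR: 01101101001
Count of 1s: 6

6


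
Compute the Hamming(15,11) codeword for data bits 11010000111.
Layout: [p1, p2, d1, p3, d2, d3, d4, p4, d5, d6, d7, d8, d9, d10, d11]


Parity bits: p1=1, p2=0, p3=1, p4=1

101110110000111


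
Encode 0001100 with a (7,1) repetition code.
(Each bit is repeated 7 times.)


Each bit -> 7 copies

0000000000000000000001111111111111100000000000000


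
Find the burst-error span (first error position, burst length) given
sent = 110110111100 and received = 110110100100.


XOR: 000000011000

Burst at position 7, length 2


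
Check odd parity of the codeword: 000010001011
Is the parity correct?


Number of 1s: 4

No, parity error (4 ones)


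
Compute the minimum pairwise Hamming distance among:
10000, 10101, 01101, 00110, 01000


Comparing all pairs, minimum distance: 2
Can detect 1 errors, correct 0 errors

2


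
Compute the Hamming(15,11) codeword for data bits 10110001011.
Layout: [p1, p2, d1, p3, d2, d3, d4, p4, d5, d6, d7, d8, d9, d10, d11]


Parity bits: p1=1, p2=1, p3=1, p4=1

111101110001011


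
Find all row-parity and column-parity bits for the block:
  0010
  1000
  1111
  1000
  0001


Row parities: 11011
Column parities: 1100

Row P: 11011, Col P: 1100, Corner: 0


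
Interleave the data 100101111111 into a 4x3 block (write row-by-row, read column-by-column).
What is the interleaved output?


Matrix:
  100
  101
  111
  111
Read columns: 111100110111

111100110111


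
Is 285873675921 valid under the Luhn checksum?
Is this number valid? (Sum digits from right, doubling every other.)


Luhn sum = 54
54 mod 10 = 4

Invalid (Luhn sum mod 10 = 4)


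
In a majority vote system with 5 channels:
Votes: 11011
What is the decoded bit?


Ones: 4 out of 5
Threshold: 3

1 (4/5 voted 1)


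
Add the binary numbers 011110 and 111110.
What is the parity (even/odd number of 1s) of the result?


011110 = 30
111110 = 62
Sum = 92 = 1011100
1s count = 4

even parity (4 ones in 1011100)


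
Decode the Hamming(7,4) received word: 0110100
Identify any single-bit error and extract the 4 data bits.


Syndrome = 4: error at position 4

Data: 1100 (corrected bit 4)


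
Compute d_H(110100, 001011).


XOR: 111111
Count of 1s: 6

6


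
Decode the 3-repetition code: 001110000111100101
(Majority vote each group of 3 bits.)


Groups: 001, 110, 000, 111, 100, 101
Majority votes: 010101

010101


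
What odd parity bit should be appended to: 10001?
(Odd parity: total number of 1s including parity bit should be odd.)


Number of 1s in data: 2
Parity bit: 1

1


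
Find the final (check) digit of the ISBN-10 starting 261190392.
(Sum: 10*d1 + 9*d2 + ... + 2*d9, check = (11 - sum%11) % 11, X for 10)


Weighted sum: 186
186 mod 11 = 10

Check digit: 1


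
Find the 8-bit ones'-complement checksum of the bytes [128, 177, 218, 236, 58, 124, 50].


Sum = 991 mod 256 = 223
Complement = 32

32


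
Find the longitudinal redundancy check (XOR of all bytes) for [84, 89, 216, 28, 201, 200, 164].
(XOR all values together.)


XOR chain: 84 ^ 89 ^ 216 ^ 28 ^ 201 ^ 200 ^ 164 = 108

108


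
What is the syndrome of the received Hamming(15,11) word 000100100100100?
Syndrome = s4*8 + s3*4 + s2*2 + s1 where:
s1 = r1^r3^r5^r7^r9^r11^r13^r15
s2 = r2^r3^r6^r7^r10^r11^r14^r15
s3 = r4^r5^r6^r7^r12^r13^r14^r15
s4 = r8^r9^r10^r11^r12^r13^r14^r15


s1=0, s2=0, s3=1, s4=0

Syndrome = 4 (error at position 4)


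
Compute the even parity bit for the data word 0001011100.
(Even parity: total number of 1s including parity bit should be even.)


Number of 1s in data: 4
Parity bit: 0

0


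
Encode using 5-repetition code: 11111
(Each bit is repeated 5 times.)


Each bit -> 5 copies

1111111111111111111111111


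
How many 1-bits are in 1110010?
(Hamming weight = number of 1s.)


Counting 1s in 1110010

4


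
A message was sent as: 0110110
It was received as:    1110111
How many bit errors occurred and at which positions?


XOR: 1000001

2 error(s) at position(s): 0, 6


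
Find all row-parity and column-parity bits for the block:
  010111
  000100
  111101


Row parities: 011
Column parities: 101110

Row P: 011, Col P: 101110, Corner: 0


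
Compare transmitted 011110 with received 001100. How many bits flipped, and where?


XOR: 010010

2 error(s) at position(s): 1, 4


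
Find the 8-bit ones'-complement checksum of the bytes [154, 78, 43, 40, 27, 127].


Sum = 469 mod 256 = 213
Complement = 42

42


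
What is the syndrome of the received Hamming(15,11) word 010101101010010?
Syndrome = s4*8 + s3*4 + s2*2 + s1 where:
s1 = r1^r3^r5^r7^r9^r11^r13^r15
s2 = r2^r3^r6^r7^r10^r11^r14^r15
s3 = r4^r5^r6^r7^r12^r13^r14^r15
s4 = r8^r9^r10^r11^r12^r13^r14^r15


s1=1, s2=1, s3=0, s4=1

Syndrome = 11 (error at position 11)


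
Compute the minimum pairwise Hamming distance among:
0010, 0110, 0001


Comparing all pairs, minimum distance: 1
Can detect 0 errors, correct 0 errors

1


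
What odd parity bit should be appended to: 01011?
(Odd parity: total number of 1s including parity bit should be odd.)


Number of 1s in data: 3
Parity bit: 0

0


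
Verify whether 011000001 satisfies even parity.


Number of 1s: 3

No, parity error (3 ones)


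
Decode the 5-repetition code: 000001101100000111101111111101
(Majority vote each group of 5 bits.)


Groups: 00000, 11011, 00000, 11110, 11111, 11101
Majority votes: 010111

010111


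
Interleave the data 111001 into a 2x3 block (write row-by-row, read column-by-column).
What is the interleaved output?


Matrix:
  111
  001
Read columns: 101011

101011


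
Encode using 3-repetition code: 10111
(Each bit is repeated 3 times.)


Each bit -> 3 copies

111000111111111


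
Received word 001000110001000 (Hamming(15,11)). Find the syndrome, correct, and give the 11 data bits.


Syndrome = 0: no error detected

Data: 10010001000 (no errors)


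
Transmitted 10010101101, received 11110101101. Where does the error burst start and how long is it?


XOR: 01100000000

Burst at position 1, length 2


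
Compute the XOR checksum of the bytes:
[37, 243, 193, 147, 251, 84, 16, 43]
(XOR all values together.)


XOR chain: 37 ^ 243 ^ 193 ^ 147 ^ 251 ^ 84 ^ 16 ^ 43 = 16

16


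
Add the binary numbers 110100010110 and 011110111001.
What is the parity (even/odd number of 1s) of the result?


110100010110 = 3350
011110111001 = 1977
Sum = 5327 = 1010011001111
1s count = 8

even parity (8 ones in 1010011001111)


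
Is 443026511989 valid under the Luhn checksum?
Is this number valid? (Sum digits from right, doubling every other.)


Luhn sum = 57
57 mod 10 = 7

Invalid (Luhn sum mod 10 = 7)


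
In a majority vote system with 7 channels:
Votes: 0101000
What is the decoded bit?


Ones: 2 out of 7
Threshold: 4

0 (2/7 voted 1)


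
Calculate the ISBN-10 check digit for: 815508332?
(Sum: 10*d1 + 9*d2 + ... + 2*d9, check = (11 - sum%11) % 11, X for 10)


Weighted sum: 229
229 mod 11 = 9

Check digit: 2


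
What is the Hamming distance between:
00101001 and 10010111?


XOR: 10111110
Count of 1s: 6

6


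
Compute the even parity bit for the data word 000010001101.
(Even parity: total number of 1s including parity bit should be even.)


Number of 1s in data: 4
Parity bit: 0

0


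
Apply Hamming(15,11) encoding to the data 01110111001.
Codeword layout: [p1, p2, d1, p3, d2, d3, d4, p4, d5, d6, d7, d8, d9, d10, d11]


Parity bits: p1=0, p2=1, p3=1, p4=0

010111100111001


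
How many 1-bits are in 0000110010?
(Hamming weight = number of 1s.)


Counting 1s in 0000110010

3


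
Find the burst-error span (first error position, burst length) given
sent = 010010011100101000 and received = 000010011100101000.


XOR: 010000000000000000

Burst at position 1, length 1


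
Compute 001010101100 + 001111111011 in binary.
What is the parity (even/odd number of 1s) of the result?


001010101100 = 684
001111111011 = 1019
Sum = 1703 = 11010100111
1s count = 7

odd parity (7 ones in 11010100111)


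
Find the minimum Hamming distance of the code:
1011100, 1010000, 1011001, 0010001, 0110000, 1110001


Comparing all pairs, minimum distance: 2
Can detect 1 errors, correct 0 errors

2


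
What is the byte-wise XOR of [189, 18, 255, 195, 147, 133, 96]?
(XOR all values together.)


XOR chain: 189 ^ 18 ^ 255 ^ 195 ^ 147 ^ 133 ^ 96 = 229

229


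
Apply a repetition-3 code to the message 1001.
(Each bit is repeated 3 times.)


Each bit -> 3 copies

111000000111


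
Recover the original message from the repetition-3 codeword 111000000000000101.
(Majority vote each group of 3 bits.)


Groups: 111, 000, 000, 000, 000, 101
Majority votes: 100001

100001


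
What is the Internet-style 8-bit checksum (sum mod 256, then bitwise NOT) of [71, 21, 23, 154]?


Sum = 269 mod 256 = 13
Complement = 242

242


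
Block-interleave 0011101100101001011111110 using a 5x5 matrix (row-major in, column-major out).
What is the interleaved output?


Matrix:
  00111
  01100
  10100
  10111
  11110
Read columns: 0011101001111111001110010

0011101001111111001110010


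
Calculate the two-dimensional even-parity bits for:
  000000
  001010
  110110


Row parities: 000
Column parities: 111100

Row P: 000, Col P: 111100, Corner: 0


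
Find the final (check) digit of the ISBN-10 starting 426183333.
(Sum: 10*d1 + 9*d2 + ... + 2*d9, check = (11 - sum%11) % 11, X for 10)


Weighted sum: 203
203 mod 11 = 5

Check digit: 6


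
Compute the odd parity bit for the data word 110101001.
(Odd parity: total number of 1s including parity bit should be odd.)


Number of 1s in data: 5
Parity bit: 0

0


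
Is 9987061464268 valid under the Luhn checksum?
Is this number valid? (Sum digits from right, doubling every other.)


Luhn sum = 70
70 mod 10 = 0

Valid (Luhn sum mod 10 = 0)


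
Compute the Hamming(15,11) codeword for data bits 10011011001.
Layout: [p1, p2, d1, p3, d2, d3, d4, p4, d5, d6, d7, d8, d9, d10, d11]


Parity bits: p1=1, p2=0, p3=1, p4=0

101100101011001


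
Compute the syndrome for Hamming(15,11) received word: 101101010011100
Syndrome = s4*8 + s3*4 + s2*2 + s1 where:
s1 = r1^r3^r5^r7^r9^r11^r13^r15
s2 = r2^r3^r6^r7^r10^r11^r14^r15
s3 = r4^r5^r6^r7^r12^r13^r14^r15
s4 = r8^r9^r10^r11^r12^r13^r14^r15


s1=0, s2=1, s3=0, s4=0

Syndrome = 2 (error at position 2)


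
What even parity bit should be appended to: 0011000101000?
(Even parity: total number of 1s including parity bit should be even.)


Number of 1s in data: 4
Parity bit: 0

0


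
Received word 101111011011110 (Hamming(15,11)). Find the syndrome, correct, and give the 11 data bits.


Syndrome = 0: no error detected

Data: 11101011110 (no errors)


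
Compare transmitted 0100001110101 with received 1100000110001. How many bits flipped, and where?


XOR: 1000001000100

3 error(s) at position(s): 0, 6, 10


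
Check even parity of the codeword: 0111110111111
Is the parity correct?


Number of 1s: 11

No, parity error (11 ones)


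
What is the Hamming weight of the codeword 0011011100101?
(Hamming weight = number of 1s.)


Counting 1s in 0011011100101

7


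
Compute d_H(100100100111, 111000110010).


XOR: 011100010101
Count of 1s: 6

6


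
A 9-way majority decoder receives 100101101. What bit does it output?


Ones: 5 out of 9
Threshold: 5

1 (5/9 voted 1)


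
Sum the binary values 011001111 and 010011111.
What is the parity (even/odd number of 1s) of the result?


011001111 = 207
010011111 = 159
Sum = 366 = 101101110
1s count = 6

even parity (6 ones in 101101110)


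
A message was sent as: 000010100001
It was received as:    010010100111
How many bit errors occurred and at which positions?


XOR: 010000000110

3 error(s) at position(s): 1, 9, 10


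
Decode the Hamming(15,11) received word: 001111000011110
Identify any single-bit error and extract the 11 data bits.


Syndrome = 0: no error detected

Data: 11100011110 (no errors)


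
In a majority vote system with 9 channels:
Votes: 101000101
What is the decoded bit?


Ones: 4 out of 9
Threshold: 5

0 (4/9 voted 1)


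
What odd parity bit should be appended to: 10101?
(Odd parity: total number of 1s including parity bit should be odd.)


Number of 1s in data: 3
Parity bit: 0

0


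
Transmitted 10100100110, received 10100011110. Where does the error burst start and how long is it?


XOR: 00000111000

Burst at position 5, length 3


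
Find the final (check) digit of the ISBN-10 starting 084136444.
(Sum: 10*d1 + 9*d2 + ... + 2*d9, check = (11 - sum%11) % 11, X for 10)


Weighted sum: 195
195 mod 11 = 8

Check digit: 3


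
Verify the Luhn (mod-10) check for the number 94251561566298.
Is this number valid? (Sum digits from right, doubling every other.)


Luhn sum = 62
62 mod 10 = 2

Invalid (Luhn sum mod 10 = 2)


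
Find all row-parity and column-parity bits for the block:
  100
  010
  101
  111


Row parities: 1101
Column parities: 100

Row P: 1101, Col P: 100, Corner: 1


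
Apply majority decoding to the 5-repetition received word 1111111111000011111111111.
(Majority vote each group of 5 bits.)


Groups: 11111, 11111, 00001, 11111, 11111
Majority votes: 11011

11011


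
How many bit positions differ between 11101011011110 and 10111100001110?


XOR: 01010111010000
Count of 1s: 6

6


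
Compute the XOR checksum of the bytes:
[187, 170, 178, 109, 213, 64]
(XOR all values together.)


XOR chain: 187 ^ 170 ^ 178 ^ 109 ^ 213 ^ 64 = 91

91


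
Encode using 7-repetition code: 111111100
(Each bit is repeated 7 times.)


Each bit -> 7 copies

111111111111111111111111111111111111111111111111100000000000000


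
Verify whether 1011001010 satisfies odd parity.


Number of 1s: 5

Yes, parity is correct (5 ones)


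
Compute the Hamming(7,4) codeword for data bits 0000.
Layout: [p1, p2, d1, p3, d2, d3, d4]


Parity bits: p1=0, p2=0, p3=0

0000000


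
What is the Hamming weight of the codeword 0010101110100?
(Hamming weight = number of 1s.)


Counting 1s in 0010101110100

6


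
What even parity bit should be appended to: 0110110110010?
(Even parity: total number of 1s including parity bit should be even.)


Number of 1s in data: 7
Parity bit: 1

1


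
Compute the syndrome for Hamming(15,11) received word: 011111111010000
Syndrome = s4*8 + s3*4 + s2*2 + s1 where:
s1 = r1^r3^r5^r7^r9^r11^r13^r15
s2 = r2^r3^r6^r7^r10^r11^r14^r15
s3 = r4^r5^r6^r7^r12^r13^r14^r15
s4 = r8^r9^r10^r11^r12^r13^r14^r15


s1=1, s2=1, s3=0, s4=1

Syndrome = 11 (error at position 11)


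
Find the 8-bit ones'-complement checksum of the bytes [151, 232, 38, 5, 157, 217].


Sum = 800 mod 256 = 32
Complement = 223

223


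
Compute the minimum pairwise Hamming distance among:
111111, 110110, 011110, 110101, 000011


Comparing all pairs, minimum distance: 2
Can detect 1 errors, correct 0 errors

2


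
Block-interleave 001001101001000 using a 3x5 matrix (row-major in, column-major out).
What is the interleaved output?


Matrix:
  00100
  11010
  01000
Read columns: 010011100010000

010011100010000


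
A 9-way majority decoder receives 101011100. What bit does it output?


Ones: 5 out of 9
Threshold: 5

1 (5/9 voted 1)


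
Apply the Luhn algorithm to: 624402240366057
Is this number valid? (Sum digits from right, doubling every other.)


Luhn sum = 59
59 mod 10 = 9

Invalid (Luhn sum mod 10 = 9)


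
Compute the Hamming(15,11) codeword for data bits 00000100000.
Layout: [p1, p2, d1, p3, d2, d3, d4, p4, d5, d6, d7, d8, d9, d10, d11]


Parity bits: p1=0, p2=1, p3=0, p4=1

010000010100000


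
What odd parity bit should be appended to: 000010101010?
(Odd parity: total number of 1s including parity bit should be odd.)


Number of 1s in data: 4
Parity bit: 1

1


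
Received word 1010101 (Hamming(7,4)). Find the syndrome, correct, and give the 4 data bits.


Syndrome = 0: no error detected

Data: 1101 (no errors)


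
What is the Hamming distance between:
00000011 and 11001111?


XOR: 11001100
Count of 1s: 4

4


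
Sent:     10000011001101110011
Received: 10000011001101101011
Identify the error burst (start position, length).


XOR: 00000000000000011000

Burst at position 15, length 2


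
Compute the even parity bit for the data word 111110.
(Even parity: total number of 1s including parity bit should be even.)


Number of 1s in data: 5
Parity bit: 1

1


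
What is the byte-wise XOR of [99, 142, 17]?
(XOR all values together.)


XOR chain: 99 ^ 142 ^ 17 = 252

252


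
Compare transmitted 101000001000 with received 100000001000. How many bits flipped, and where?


XOR: 001000000000

1 error(s) at position(s): 2


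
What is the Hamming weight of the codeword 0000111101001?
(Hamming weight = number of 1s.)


Counting 1s in 0000111101001

6


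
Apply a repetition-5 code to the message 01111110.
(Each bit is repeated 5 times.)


Each bit -> 5 copies

0000011111111111111111111111111111100000


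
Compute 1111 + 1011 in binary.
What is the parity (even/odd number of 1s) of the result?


1111 = 15
1011 = 11
Sum = 26 = 11010
1s count = 3

odd parity (3 ones in 11010)


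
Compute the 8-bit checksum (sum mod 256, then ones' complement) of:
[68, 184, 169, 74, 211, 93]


Sum = 799 mod 256 = 31
Complement = 224

224


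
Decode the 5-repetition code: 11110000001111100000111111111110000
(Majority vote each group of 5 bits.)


Groups: 11110, 00000, 11111, 00000, 11111, 11111, 10000
Majority votes: 1010110

1010110


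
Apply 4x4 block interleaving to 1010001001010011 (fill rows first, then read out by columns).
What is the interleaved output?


Matrix:
  1010
  0010
  0101
  0011
Read columns: 1000001011010011

1000001011010011


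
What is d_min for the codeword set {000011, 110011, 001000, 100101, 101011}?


Comparing all pairs, minimum distance: 2
Can detect 1 errors, correct 0 errors

2


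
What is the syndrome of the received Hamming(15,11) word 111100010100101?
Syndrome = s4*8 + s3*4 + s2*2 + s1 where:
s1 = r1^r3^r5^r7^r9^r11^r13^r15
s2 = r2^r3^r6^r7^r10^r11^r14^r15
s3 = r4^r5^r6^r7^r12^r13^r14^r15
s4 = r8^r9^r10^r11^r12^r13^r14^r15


s1=0, s2=0, s3=1, s4=0

Syndrome = 4 (error at position 4)


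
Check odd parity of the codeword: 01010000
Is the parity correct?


Number of 1s: 2

No, parity error (2 ones)


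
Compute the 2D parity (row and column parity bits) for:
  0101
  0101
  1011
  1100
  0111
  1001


Row parities: 001010
Column parities: 1001

Row P: 001010, Col P: 1001, Corner: 0


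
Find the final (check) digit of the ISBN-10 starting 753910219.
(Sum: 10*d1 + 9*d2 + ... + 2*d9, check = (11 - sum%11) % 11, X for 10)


Weighted sum: 237
237 mod 11 = 6

Check digit: 5


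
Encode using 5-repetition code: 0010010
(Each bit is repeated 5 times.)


Each bit -> 5 copies

00000000001111100000000001111100000


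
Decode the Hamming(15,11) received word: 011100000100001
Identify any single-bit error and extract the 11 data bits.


Syndrome = 0: no error detected

Data: 10000100001 (no errors)


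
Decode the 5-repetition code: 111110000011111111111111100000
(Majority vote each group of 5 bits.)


Groups: 11111, 00000, 11111, 11111, 11111, 00000
Majority votes: 101110

101110


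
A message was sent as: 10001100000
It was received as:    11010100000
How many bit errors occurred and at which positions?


XOR: 01011000000

3 error(s) at position(s): 1, 3, 4


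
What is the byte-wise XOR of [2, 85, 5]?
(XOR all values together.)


XOR chain: 2 ^ 85 ^ 5 = 82

82


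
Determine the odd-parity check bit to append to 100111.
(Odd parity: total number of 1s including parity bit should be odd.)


Number of 1s in data: 4
Parity bit: 1

1


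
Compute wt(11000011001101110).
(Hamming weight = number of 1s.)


Counting 1s in 11000011001101110

9


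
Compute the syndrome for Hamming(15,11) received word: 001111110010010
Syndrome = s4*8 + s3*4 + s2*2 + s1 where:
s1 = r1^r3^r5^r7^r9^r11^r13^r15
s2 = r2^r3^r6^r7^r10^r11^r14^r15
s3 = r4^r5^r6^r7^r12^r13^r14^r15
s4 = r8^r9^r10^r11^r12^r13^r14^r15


s1=0, s2=1, s3=1, s4=1

Syndrome = 14 (error at position 14)


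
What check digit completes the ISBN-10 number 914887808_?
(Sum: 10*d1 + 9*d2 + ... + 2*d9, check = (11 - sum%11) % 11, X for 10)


Weighted sum: 318
318 mod 11 = 10

Check digit: 1


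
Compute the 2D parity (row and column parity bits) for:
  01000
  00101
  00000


Row parities: 100
Column parities: 01101

Row P: 100, Col P: 01101, Corner: 1


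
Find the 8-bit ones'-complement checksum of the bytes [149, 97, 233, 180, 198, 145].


Sum = 1002 mod 256 = 234
Complement = 21

21


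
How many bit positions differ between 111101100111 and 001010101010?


XOR: 110111001101
Count of 1s: 8

8


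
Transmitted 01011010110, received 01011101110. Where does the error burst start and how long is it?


XOR: 00000111000

Burst at position 5, length 3


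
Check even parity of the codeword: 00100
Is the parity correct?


Number of 1s: 1

No, parity error (1 ones)


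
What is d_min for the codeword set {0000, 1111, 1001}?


Comparing all pairs, minimum distance: 2
Can detect 1 errors, correct 0 errors

2


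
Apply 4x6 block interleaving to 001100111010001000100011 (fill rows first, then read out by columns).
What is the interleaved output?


Matrix:
  001100
  111010
  001000
  100011
Read columns: 010101001110100001010001

010101001110100001010001


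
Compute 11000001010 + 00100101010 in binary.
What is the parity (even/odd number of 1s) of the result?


11000001010 = 1546
00100101010 = 298
Sum = 1844 = 11100110100
1s count = 6

even parity (6 ones in 11100110100)


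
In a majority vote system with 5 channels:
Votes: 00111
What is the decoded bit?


Ones: 3 out of 5
Threshold: 3

1 (3/5 voted 1)


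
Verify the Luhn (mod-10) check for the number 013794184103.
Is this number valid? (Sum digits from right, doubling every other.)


Luhn sum = 49
49 mod 10 = 9

Invalid (Luhn sum mod 10 = 9)


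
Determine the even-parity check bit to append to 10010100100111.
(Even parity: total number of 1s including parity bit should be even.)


Number of 1s in data: 7
Parity bit: 1

1


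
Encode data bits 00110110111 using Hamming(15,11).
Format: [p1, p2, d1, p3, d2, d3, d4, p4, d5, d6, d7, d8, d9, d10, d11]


Parity bits: p1=0, p2=0, p3=1, p4=1

000101110110111


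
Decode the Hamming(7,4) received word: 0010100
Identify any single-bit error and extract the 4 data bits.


Syndrome = 6: error at position 6

Data: 1110 (corrected bit 6)


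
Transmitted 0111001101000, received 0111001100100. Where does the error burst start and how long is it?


XOR: 0000000001100

Burst at position 9, length 2


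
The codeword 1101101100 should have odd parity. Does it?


Number of 1s: 6

No, parity error (6 ones)


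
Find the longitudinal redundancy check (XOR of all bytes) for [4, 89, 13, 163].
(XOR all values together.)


XOR chain: 4 ^ 89 ^ 13 ^ 163 = 243

243


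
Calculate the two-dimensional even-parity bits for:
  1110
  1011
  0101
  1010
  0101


Row parities: 11000
Column parities: 1111

Row P: 11000, Col P: 1111, Corner: 0


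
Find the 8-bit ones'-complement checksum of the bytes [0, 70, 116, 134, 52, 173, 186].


Sum = 731 mod 256 = 219
Complement = 36

36


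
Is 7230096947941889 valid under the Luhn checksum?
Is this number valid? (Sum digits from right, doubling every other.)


Luhn sum = 88
88 mod 10 = 8

Invalid (Luhn sum mod 10 = 8)


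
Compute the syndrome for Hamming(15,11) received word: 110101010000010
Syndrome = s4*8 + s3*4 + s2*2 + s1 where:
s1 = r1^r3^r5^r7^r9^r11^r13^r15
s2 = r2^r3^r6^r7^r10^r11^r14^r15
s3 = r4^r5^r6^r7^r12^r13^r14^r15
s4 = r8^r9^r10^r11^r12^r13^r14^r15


s1=1, s2=1, s3=1, s4=0

Syndrome = 7 (error at position 7)


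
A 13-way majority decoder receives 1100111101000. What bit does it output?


Ones: 7 out of 13
Threshold: 7

1 (7/13 voted 1)


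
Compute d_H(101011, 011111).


XOR: 110100
Count of 1s: 3

3


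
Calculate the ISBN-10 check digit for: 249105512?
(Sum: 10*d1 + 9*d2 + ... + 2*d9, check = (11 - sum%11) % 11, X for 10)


Weighted sum: 187
187 mod 11 = 0

Check digit: 0


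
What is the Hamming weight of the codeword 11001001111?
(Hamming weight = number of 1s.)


Counting 1s in 11001001111

7


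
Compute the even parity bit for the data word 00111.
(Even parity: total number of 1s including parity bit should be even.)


Number of 1s in data: 3
Parity bit: 1

1


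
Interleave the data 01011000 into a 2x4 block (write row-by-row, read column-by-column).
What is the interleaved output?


Matrix:
  0101
  1000
Read columns: 01100010

01100010


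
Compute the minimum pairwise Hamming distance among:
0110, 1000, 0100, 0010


Comparing all pairs, minimum distance: 1
Can detect 0 errors, correct 0 errors

1


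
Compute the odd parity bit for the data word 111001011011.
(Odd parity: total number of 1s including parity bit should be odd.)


Number of 1s in data: 8
Parity bit: 1

1


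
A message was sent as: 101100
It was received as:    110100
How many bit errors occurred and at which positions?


XOR: 011000

2 error(s) at position(s): 1, 2


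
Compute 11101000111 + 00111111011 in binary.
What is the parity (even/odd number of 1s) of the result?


11101000111 = 1863
00111111011 = 507
Sum = 2370 = 100101000010
1s count = 4

even parity (4 ones in 100101000010)


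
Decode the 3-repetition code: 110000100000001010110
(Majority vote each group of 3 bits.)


Groups: 110, 000, 100, 000, 001, 010, 110
Majority votes: 1000001

1000001


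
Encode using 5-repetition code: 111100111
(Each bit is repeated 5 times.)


Each bit -> 5 copies

111111111111111111110000000000111111111111111


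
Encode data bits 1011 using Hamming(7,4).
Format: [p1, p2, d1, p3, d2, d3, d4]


Parity bits: p1=0, p2=1, p3=0

0110011


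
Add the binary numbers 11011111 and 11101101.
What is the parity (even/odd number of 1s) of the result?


11011111 = 223
11101101 = 237
Sum = 460 = 111001100
1s count = 5

odd parity (5 ones in 111001100)


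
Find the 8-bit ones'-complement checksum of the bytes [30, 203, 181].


Sum = 414 mod 256 = 158
Complement = 97

97


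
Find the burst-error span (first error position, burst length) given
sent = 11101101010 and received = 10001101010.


XOR: 01100000000

Burst at position 1, length 2


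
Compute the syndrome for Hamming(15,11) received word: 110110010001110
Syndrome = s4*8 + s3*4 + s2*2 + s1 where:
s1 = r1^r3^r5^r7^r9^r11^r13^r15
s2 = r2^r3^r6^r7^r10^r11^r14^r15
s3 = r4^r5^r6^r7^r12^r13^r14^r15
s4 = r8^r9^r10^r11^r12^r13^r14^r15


s1=1, s2=0, s3=1, s4=0

Syndrome = 5 (error at position 5)


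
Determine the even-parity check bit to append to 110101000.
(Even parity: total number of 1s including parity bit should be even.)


Number of 1s in data: 4
Parity bit: 0

0


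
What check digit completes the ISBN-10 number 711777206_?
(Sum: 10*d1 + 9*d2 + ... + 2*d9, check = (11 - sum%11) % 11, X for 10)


Weighted sum: 233
233 mod 11 = 2

Check digit: 9


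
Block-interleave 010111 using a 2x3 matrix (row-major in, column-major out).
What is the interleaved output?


Matrix:
  010
  111
Read columns: 011101

011101


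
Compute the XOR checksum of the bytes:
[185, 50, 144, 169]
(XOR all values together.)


XOR chain: 185 ^ 50 ^ 144 ^ 169 = 178

178


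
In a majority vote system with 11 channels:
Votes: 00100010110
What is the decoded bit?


Ones: 4 out of 11
Threshold: 6

0 (4/11 voted 1)


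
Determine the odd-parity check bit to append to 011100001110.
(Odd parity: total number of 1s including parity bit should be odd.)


Number of 1s in data: 6
Parity bit: 1

1
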